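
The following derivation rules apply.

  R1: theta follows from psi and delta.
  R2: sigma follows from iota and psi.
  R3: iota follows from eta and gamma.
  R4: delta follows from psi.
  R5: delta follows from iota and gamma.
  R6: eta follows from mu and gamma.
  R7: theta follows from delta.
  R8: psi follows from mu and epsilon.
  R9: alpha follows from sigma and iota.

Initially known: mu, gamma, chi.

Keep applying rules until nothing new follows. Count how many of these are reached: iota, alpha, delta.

2

mu and gamma hold, so eta follows (R6).
From eta and gamma, R3 gives iota.
iota and gamma hold, so delta follows (R5).
iota: reached.
alpha would need sigma and iota (R9), but sigma is never established.
delta: reached.
Reached: iota and delta — 2 of the 3.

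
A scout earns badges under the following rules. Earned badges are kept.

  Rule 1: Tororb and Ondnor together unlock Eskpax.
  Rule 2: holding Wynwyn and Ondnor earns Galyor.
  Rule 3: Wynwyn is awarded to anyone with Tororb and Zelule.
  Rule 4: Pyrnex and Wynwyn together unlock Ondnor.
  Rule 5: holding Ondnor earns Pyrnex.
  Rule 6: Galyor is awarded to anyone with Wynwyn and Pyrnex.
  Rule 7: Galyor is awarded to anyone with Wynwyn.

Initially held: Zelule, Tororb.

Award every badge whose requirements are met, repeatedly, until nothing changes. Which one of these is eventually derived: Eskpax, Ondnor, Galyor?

With Tororb and Zelule, Wynwyn is earned (Rule 3).
With Wynwyn, Galyor is earned (Rule 7).
Eskpax would need Tororb and Ondnor (Rule 1), but Ondnor is never earned. Ondnor would need Pyrnex and Wynwyn (Rule 4), but Pyrnex is never earned.

Galyor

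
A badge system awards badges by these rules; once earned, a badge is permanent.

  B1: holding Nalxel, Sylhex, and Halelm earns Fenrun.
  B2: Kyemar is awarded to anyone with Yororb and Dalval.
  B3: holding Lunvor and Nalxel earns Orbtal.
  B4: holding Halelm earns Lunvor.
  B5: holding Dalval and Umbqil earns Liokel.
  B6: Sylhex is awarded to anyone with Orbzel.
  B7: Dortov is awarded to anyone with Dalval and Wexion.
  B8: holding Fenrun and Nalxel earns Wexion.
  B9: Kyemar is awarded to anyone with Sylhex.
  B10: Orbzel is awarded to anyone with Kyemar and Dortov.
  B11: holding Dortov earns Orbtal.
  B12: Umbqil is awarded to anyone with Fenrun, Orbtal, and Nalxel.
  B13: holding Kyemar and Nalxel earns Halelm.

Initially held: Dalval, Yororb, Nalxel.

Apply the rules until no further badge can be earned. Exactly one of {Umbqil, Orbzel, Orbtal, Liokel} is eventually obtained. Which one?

With Yororb and Dalval, Kyemar is earned (B2).
With Kyemar and Nalxel, Halelm is earned (B13).
With Halelm, Lunvor is earned (B4).
With Lunvor and Nalxel, Orbtal is earned (B3).
Liokel would need Dalval and Umbqil (B5), but Umbqil is never earned. Umbqil would need Fenrun, Orbtal, and Nalxel (B12), but Fenrun is never earned. Orbzel would need Kyemar and Dortov (B10), but Dortov is never earned.

Orbtal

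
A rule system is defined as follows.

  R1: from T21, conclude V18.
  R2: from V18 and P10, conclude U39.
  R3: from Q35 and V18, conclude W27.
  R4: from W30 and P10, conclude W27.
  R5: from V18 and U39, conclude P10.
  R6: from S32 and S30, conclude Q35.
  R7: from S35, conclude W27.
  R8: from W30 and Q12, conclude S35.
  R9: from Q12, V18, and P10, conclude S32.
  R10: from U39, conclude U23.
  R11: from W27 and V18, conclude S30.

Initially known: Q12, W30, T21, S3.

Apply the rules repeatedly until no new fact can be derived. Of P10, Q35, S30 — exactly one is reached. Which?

S30

From T21, R1 gives V18.
W30 and Q12 hold, so S35 follows (R8).
From S35, R7 gives W27.
W27 and V18 hold, so S30 follows (R11).
Q35 would need S32 and S30 (R6), but S32 is never established. P10 would need V18 and U39 (R5), but U39 is never established.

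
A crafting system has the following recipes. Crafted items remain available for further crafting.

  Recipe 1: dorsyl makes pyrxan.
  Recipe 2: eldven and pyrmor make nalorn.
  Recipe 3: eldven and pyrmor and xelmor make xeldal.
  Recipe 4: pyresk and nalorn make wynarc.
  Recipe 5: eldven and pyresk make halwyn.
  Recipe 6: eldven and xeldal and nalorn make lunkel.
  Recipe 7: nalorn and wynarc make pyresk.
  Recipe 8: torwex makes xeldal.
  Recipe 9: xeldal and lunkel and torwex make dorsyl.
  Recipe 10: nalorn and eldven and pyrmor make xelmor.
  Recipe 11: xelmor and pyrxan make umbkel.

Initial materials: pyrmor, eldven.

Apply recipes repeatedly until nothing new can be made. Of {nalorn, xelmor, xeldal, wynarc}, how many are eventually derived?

Using Recipe 2, eldven and pyrmor make nalorn.
nalorn and eldven and pyrmor → xelmor (Recipe 10).
eldven and pyrmor and xelmor → xeldal (Recipe 3).
nalorn: reached.
xelmor: reached.
xeldal: reached.
wynarc would need pyresk and nalorn (Recipe 4), but pyresk is never obtained.
Reached: nalorn, xelmor, and xeldal — 3 of the 4.

3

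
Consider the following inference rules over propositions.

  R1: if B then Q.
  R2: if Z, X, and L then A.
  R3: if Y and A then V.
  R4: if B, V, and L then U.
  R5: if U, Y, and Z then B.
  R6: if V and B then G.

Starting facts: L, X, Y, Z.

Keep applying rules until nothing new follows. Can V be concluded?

Z, X, and L hold, so A follows (R2).
Y and A hold, so V follows (R3).

Yes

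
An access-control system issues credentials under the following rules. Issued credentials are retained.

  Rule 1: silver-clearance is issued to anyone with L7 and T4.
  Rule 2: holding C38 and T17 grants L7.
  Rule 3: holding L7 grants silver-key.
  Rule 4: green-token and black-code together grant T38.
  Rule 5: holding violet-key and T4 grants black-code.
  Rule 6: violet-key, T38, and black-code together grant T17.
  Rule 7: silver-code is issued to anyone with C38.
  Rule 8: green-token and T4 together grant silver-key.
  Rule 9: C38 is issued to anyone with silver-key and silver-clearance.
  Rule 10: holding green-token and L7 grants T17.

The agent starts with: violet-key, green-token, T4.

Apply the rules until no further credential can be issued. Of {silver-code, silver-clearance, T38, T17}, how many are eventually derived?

Holding violet-key and T4 grants black-code (Rule 5).
Holding green-token and black-code grants T38 (Rule 4).
Holding violet-key, T38, and black-code grants T17 (Rule 6).
silver-code would need C38 (Rule 7), but C38 is never granted.
silver-clearance would need L7 and T4 (Rule 1), but L7 is never granted.
T38: reached.
T17: reached.
Reached: T38 and T17 — 2 of the 4.

2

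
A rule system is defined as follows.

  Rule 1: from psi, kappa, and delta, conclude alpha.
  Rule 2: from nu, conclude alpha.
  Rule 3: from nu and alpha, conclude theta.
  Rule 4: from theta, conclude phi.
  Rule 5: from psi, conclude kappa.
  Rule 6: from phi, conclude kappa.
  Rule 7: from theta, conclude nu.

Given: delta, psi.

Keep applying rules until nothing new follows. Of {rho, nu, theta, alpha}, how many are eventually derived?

1

From psi, Rule 5 gives kappa.
psi, kappa, and delta hold, so alpha follows (Rule 1).
No rule produces rho, and it is not given.
nu would need theta (Rule 7), but theta is never established.
theta would need nu and alpha (Rule 3), but nu is never established.
alpha: reached.
Reached: alpha — 1 of the 4.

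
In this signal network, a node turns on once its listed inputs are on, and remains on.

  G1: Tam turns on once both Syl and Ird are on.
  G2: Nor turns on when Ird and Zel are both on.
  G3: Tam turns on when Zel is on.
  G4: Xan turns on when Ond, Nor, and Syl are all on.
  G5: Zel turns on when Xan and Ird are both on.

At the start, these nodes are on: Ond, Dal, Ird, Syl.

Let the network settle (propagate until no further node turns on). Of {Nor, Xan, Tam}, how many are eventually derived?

G1: Syl and Ird on → Tam on.
Nor would need Ird and Zel (G2), but Zel never turns on.
Xan would need Ond, Nor, and Syl (G4), but Nor never turns on.
Tam: reached.
Reached: Tam — 1 of the 3.

1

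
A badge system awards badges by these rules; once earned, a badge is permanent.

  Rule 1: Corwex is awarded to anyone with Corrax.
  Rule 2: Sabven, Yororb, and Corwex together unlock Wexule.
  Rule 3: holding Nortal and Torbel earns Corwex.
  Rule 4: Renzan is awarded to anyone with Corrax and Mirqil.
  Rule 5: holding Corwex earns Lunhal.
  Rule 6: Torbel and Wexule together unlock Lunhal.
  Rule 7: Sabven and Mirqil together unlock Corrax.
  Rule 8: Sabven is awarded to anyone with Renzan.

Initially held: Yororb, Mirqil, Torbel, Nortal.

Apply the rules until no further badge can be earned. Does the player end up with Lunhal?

Yes

With Nortal and Torbel, Corwex is earned (Rule 3).
With Corwex, Lunhal is earned (Rule 5).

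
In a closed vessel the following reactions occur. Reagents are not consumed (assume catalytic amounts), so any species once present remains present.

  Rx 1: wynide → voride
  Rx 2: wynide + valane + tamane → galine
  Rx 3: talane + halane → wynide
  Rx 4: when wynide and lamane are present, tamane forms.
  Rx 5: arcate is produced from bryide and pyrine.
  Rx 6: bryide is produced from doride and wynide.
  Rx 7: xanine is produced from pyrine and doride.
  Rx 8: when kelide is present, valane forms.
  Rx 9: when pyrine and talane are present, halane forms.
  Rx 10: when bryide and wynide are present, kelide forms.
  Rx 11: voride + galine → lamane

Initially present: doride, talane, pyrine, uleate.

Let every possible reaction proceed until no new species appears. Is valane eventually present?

pyrine and talane present → halane forms (Rx 9).
talane and halane present → wynide forms (Rx 3).
doride and wynide present → bryide forms (Rx 6).
bryide and wynide present → kelide forms (Rx 10).
kelide present → valane forms (Rx 8).

Yes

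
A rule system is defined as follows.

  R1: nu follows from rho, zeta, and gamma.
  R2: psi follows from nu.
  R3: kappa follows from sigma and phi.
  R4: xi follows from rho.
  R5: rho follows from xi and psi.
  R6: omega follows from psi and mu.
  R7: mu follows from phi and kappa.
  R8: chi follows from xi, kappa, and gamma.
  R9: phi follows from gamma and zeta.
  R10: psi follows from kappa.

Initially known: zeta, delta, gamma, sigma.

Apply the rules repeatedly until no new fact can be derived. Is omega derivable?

Yes

From gamma and zeta, R9 gives phi.
sigma and phi hold, so kappa follows (R3).
kappa holds, so psi follows (R10).
From phi and kappa, R7 gives mu.
psi and mu hold, so omega follows (R6).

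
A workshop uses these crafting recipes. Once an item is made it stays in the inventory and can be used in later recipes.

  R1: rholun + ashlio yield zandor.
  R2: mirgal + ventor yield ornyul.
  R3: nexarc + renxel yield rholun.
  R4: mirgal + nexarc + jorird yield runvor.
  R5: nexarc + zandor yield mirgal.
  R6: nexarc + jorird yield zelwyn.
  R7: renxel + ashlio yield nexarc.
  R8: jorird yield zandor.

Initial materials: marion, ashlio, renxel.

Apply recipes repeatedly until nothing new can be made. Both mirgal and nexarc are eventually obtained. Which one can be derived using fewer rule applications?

nexarc

nexarc: Using R7, renxel and ashlio make nexarc. [1 rule application]
mirgal: Using R7, renxel and ashlio make nexarc. Using R3, nexarc and renxel make rholun. Using R1, rholun and ashlio make zandor. Using R5, nexarc and zandor make mirgal. [4 rule applications]
nexarc needs fewer.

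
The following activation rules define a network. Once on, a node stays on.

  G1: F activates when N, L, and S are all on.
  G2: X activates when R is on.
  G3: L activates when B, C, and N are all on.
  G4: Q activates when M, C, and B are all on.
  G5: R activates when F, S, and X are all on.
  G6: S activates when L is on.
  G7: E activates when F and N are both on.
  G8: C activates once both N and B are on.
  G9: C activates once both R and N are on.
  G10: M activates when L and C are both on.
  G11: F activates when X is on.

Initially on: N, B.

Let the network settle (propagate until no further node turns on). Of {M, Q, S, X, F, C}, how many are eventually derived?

5

G8: N and B on → C on.
G3: B, C, and N on → L on.
G10: L and C on → M on.
L is on, so S activates (G6).
G4: M, C, and B on → Q on.
G1: N, L, and S on → F on.
M: reached.
Q: reached.
S: reached.
X would need R (G2), but R never turns on.
F: reached.
C: reached.
Reached: M, Q, S, F, and C — 5 of the 6.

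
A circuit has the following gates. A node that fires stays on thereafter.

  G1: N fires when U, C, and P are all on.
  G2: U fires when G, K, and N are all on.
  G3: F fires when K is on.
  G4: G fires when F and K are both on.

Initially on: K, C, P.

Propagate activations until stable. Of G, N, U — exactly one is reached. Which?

G3: K on → F on.
F and K are on, so G fires (G4).
U would need G, K, and N (G2), but N never turns on. N would need U, C, and P (G1), but U never turns on.

G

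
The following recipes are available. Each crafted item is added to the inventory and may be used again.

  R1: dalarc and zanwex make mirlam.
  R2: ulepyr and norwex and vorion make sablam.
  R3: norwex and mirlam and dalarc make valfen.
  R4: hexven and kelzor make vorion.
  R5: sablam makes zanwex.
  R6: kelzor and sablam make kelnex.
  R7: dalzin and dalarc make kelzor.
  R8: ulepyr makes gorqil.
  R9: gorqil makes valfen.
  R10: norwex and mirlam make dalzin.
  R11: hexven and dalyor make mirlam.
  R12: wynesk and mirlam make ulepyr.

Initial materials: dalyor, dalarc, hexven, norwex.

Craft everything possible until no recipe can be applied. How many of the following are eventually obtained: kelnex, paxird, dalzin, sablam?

hexven and dalyor → mirlam (R11).
Using R10, norwex and mirlam make dalzin.
kelnex would need kelzor and sablam (R6), but sablam is never obtained.
No rule produces paxird, and it is not given.
dalzin: reached.
sablam would need ulepyr, norwex, and vorion (R2), but ulepyr is never obtained.
Reached: dalzin — 1 of the 4.

1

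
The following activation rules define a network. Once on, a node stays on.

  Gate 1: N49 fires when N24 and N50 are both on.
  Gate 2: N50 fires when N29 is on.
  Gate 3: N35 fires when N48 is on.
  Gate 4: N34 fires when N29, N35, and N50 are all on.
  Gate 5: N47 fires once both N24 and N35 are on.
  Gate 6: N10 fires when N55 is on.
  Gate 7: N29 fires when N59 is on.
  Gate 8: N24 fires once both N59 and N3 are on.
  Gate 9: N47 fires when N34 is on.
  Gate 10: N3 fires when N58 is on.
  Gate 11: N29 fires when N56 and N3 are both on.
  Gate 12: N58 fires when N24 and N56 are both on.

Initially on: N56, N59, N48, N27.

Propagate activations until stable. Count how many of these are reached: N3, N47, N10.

Gate 3: N48 on → N35 on.
Gate 7: N59 on → N29 on.
Gate 2: N29 on → N50 on.
N29, N35, and N50 are on, so N34 fires (Gate 4).
Gate 9: N34 on → N47 on.
N3 would need N58 (Gate 10), but N58 never turns on.
N47: reached.
N10 would need N55 (Gate 6), but N55 never turns on.
Reached: N47 — 1 of the 3.

1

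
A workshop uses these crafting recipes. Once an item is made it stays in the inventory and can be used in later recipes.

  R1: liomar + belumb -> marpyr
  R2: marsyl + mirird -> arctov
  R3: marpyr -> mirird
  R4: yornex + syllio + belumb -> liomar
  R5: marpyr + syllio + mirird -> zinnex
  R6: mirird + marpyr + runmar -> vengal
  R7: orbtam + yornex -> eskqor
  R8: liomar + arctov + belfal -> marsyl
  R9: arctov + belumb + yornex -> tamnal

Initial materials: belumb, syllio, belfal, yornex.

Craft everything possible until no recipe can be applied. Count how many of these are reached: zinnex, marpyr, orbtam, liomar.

3

yornex + syllio + belumb -> liomar (R4).
Using R1, liomar and belumb make marpyr.
Using R3, marpyr makes mirird.
marpyr + syllio + mirird -> zinnex (R5).
zinnex: reached.
marpyr: reached.
No rule produces orbtam, and it is not given.
liomar: reached.
Reached: zinnex, marpyr, and liomar — 3 of the 4.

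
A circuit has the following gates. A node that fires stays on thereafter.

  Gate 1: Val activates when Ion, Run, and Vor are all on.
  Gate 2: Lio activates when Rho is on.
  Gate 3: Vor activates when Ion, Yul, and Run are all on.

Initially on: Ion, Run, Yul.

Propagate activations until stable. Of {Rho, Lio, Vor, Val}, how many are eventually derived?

Gate 3: Ion, Yul, and Run on → Vor on.
Gate 1: Ion, Run, and Vor on → Val on.
No rule produces Rho, and it is not given.
Lio would need Rho (Gate 2), but Rho never turns on.
Vor: reached.
Val: reached.
Reached: Vor and Val — 2 of the 4.

2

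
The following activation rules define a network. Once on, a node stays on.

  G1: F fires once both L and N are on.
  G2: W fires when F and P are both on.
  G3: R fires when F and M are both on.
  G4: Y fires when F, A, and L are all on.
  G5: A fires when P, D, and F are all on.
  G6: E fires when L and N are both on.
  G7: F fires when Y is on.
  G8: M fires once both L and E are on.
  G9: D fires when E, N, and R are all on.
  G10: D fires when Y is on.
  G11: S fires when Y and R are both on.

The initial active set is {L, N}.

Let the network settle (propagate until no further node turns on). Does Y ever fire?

No

Y would need F, A, and L (G4), but A never turns on.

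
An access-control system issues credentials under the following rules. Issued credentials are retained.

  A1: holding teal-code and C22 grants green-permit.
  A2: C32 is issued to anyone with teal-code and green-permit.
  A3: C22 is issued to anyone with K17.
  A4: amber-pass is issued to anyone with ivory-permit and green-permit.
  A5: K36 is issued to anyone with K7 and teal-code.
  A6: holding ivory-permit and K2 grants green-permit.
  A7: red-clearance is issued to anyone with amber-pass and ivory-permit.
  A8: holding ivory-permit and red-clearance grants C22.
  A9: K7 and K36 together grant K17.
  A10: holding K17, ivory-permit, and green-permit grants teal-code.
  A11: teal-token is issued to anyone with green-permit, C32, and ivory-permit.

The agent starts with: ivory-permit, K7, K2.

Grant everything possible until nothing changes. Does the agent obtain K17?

No

K17 would need K7 and K36 (A9), but K36 is never granted.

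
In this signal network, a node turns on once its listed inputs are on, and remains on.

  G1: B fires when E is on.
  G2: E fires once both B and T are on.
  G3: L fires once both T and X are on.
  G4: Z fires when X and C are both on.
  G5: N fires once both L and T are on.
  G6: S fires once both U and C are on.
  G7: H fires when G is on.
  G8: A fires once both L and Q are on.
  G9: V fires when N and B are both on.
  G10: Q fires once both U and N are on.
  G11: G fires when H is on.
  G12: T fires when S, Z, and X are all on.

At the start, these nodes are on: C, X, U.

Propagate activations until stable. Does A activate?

Yes

U and C are on, so S fires (G6).
G4: X and C on → Z on.
S, Z, and X are on, so T fires (G12).
G3: T and X on → L on.
G5: L and T on → N on.
G10: U and N on → Q on.
G8: L and Q on → A on.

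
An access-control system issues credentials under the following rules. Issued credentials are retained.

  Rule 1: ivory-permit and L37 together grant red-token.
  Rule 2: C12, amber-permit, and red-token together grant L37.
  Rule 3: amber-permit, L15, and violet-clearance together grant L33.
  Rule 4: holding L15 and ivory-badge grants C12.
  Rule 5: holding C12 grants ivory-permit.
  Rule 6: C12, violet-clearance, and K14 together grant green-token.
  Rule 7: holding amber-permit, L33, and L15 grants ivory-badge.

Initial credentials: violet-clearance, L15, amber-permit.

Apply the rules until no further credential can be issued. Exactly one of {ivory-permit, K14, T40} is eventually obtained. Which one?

Holding amber-permit, L15, and violet-clearance grants L33 (Rule 3).
Holding amber-permit, L33, and L15 grants ivory-badge (Rule 7).
Holding L15 and ivory-badge grants C12 (Rule 4).
Holding C12 grants ivory-permit (Rule 5).
No rule produces T40, and it is not given. No rule produces K14, and it is not given.

ivory-permit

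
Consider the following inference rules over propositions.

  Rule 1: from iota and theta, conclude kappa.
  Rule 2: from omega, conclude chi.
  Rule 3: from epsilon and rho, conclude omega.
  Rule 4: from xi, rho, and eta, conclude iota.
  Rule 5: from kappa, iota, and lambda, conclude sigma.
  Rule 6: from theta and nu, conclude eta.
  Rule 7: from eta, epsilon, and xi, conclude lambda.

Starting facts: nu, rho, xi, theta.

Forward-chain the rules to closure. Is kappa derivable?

From theta and nu, Rule 6 gives eta.
xi, rho, and eta hold, so iota follows (Rule 4).
iota and theta hold, so kappa follows (Rule 1).

Yes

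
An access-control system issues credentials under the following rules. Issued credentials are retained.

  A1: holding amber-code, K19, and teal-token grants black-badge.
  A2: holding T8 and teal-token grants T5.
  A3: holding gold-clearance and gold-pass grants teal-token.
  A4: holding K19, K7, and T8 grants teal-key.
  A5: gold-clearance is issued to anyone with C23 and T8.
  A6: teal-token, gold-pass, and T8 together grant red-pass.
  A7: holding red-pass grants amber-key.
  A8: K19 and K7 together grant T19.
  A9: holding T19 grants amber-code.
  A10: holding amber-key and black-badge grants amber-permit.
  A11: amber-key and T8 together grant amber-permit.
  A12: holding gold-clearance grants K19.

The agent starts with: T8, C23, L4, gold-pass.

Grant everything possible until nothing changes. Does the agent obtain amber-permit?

Yes

Holding C23 and T8 grants gold-clearance (A5).
Holding gold-clearance and gold-pass grants teal-token (A3).
Holding teal-token, gold-pass, and T8 grants red-pass (A6).
Holding red-pass grants amber-key (A7).
Holding amber-key and T8 grants amber-permit (A11).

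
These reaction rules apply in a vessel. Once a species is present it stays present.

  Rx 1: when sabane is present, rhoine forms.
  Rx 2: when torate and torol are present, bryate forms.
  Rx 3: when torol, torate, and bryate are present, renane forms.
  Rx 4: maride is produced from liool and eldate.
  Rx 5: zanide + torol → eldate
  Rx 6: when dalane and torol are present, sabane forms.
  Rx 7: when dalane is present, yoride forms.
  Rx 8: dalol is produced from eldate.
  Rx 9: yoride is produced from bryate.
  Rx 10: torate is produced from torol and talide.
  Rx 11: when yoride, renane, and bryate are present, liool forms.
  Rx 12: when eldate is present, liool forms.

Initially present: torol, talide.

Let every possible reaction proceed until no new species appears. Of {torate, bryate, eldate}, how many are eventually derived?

torol and talide present → torate forms (Rx 10).
torate and torol present → bryate forms (Rx 2).
torate: reached.
bryate: reached.
eldate would need zanide and torol (Rx 5), but zanide never forms.
Reached: torate and bryate — 2 of the 3.

2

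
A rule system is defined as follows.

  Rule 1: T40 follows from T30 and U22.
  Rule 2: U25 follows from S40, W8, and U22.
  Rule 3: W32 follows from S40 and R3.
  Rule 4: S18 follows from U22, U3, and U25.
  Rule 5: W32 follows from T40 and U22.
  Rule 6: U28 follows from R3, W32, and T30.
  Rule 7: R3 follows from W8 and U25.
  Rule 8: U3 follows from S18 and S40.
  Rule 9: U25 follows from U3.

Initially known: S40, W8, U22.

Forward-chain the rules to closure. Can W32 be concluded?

From S40, W8, and U22, Rule 2 gives U25.
From W8 and U25, Rule 7 gives R3.
S40 and R3 hold, so W32 follows (Rule 3).

Yes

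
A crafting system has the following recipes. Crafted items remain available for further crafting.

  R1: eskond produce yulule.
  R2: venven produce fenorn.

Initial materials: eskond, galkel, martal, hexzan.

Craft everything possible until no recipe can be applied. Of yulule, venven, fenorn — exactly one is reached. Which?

yulule

Using R1, eskond makes yulule.
No rule produces venven, and it is not given. fenorn would need venven (R2), but venven is never obtained.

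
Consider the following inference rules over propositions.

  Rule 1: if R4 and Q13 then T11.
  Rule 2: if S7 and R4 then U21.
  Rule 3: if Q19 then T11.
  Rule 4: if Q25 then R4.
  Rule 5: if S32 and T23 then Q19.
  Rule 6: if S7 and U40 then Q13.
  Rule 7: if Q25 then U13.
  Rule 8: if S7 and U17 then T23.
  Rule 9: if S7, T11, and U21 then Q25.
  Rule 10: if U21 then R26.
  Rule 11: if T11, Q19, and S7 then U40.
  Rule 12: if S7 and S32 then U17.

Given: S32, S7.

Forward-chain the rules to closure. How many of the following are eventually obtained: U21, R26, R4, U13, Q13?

1

S7 and S32 hold, so U17 follows (Rule 12).
From S7 and U17, Rule 8 gives T23.
From S32 and T23, Rule 5 gives Q19.
Q19 holds, so T11 follows (Rule 3).
T11, Q19, and S7 hold, so U40 follows (Rule 11).
From S7 and U40, Rule 6 gives Q13.
U21 would need S7 and R4 (Rule 2), but R4 is never established.
R26 would need U21 (Rule 10), but U21 is never established.
R4 would need Q25 (Rule 4), but Q25 is never established.
U13 would need Q25 (Rule 7), but Q25 is never established.
Q13: reached.
Reached: Q13 — 1 of the 5.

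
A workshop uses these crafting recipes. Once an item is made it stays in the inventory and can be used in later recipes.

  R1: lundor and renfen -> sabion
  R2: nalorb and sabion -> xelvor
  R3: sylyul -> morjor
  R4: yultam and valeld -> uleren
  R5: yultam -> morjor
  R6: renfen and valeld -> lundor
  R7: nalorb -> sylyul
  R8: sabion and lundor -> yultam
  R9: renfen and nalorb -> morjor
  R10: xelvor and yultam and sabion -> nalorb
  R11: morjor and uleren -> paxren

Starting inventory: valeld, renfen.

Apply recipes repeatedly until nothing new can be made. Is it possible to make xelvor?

xelvor would need nalorb and sabion (R2), but nalorb is never obtained.

No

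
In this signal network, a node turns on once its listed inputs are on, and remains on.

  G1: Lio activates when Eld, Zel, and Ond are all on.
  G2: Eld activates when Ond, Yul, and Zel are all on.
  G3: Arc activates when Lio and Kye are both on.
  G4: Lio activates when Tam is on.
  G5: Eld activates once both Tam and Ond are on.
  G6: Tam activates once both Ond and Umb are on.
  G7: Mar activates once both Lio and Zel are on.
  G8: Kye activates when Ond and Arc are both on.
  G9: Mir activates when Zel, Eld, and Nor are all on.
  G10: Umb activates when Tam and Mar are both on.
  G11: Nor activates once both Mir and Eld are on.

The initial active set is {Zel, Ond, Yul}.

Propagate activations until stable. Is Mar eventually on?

Yes

G2: Ond, Yul, and Zel on → Eld on.
Eld, Zel, and Ond are on, so Lio activates (G1).
G7: Lio and Zel on → Mar on.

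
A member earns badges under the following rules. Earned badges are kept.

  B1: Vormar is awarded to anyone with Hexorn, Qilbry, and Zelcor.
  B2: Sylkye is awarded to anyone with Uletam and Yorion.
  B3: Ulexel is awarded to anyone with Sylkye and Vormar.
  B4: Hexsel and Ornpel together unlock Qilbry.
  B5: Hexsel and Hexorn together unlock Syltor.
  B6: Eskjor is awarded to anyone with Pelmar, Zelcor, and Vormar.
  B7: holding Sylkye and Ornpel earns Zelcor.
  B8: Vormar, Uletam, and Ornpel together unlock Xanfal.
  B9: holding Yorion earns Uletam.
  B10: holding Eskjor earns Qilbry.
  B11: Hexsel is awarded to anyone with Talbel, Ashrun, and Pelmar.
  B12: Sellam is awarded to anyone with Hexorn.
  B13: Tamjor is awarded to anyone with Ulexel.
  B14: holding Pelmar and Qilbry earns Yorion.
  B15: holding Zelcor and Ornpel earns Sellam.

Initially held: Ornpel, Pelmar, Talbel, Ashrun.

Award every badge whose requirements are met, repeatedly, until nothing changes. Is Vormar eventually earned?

Vormar would need Hexorn, Qilbry, and Zelcor (B1), but Hexorn is never earned.

No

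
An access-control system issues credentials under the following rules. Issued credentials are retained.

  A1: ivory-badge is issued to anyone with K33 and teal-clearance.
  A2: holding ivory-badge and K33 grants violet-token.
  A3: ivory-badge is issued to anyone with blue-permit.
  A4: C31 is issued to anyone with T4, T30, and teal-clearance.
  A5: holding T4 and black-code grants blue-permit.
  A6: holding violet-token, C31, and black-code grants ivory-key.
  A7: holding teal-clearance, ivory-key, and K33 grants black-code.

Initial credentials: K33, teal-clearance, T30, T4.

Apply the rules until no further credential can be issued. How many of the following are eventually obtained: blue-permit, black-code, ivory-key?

blue-permit would need T4 and black-code (A5), but black-code is never granted.
black-code would need teal-clearance, ivory-key, and K33 (A7), but ivory-key is never granted.
ivory-key would need violet-token, C31, and black-code (A6), but black-code is never granted.
None of the 3 are reached.

0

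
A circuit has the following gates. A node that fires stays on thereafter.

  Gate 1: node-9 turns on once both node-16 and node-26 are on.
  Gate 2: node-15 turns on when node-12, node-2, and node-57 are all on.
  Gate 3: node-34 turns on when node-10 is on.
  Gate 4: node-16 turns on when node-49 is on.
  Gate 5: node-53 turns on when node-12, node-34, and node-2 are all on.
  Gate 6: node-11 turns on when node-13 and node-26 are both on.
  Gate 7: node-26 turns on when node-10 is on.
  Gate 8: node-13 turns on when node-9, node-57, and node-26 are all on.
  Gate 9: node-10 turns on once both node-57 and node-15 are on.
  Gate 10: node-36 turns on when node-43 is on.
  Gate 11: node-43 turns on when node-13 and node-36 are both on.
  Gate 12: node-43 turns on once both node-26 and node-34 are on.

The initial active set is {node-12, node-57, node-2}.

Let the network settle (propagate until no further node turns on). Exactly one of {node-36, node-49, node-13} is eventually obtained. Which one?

node-36

Gate 2: node-12, node-2, and node-57 on → node-15 on.
node-57 and node-15 are on, so node-10 turns on (Gate 9).
node-10 is on, so node-34 turns on (Gate 3).
node-10 is on, so node-26 turns on (Gate 7).
Gate 12: node-26 and node-34 on → node-43 on.
Gate 10: node-43 on → node-36 on.
No rule produces node-49, and it is not given. node-13 would need node-9, node-57, and node-26 (Gate 8), but node-9 never turns on.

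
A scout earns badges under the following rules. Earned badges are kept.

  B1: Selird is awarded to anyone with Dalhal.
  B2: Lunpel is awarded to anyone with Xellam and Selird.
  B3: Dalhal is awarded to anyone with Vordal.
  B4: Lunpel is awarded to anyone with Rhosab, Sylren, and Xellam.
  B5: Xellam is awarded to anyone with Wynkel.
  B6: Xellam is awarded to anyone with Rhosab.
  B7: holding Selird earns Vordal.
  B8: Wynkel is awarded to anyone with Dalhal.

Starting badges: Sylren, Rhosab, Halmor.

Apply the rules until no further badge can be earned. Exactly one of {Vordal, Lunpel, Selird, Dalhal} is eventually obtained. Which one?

With Rhosab, Xellam is earned (B6).
With Rhosab, Sylren, and Xellam, Lunpel is earned (B4).
Vordal would need Selird (B7), but Selird is never earned. Dalhal would need Vordal (B3), but Vordal is never earned. Selird would need Dalhal (B1), but Dalhal is never earned.

Lunpel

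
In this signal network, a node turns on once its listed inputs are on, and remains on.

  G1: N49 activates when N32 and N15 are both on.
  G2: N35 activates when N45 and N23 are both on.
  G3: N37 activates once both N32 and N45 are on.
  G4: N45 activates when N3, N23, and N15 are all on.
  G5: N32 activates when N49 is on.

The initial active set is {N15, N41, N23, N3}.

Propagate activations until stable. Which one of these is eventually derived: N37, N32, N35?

G4: N3, N23, and N15 on → N45 on.
G2: N45 and N23 on → N35 on.
N37 would need N32 and N45 (G3), but N32 never turns on. N32 would need N49 (G5), but N49 never turns on.

N35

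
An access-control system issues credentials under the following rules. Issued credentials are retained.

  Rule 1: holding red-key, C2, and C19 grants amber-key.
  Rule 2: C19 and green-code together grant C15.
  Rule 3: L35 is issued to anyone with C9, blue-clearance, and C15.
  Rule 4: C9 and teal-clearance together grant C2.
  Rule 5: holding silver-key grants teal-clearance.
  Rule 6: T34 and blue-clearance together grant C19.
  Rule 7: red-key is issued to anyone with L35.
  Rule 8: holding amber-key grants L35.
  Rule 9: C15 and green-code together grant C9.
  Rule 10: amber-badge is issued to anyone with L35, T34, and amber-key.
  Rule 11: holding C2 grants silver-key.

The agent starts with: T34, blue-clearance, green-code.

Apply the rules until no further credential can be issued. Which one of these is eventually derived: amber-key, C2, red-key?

Holding T34 and blue-clearance grants C19 (Rule 6).
Holding C19 and green-code grants C15 (Rule 2).
Holding C15 and green-code grants C9 (Rule 9).
Holding C9, blue-clearance, and C15 grants L35 (Rule 3).
Holding L35 grants red-key (Rule 7).
amber-key would need red-key, C2, and C19 (Rule 1), but C2 is never granted. C2 would need C9 and teal-clearance (Rule 4), but teal-clearance is never granted.

red-key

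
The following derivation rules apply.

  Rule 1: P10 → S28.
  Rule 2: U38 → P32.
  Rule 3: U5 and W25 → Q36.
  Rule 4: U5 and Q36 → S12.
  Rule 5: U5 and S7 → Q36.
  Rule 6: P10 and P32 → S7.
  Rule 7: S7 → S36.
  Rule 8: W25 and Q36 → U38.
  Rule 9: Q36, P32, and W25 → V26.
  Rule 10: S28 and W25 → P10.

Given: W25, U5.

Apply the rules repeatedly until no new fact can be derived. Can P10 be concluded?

No

P10 would need S28 and W25 (Rule 10), but S28 is never established.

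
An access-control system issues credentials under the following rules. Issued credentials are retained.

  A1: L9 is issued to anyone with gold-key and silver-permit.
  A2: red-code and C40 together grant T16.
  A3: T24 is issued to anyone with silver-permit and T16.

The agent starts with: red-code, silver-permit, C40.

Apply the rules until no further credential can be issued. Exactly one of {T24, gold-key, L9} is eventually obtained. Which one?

Holding red-code and C40 grants T16 (A2).
Holding silver-permit and T16 grants T24 (A3).
No rule produces gold-key, and it is not given. L9 would need gold-key and silver-permit (A1), but gold-key is never granted.

T24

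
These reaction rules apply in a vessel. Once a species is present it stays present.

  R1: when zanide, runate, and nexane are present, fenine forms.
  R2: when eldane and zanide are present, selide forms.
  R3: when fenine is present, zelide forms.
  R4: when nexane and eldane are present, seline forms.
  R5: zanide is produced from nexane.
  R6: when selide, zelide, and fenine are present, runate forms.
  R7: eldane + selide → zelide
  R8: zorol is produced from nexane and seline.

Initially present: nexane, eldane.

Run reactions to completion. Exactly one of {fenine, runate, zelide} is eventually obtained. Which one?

zelide

nexane present → zanide forms (R5).
eldane and zanide present → selide forms (R2).
eldane and selide present → zelide forms (R7).
runate would need selide, zelide, and fenine (R6), but fenine never forms. fenine would need zanide, runate, and nexane (R1), but runate never forms.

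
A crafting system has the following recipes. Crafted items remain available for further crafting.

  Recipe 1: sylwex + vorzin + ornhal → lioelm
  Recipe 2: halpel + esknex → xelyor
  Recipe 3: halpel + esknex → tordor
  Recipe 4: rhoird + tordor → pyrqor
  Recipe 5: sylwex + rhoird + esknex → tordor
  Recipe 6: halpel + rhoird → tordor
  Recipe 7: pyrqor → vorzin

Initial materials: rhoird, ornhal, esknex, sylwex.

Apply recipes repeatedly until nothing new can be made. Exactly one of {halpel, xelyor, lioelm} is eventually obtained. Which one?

sylwex + rhoird + esknex → tordor (Recipe 5).
Using Recipe 4, rhoird and tordor make pyrqor.
Using Recipe 7, pyrqor makes vorzin.
Using Recipe 1, sylwex, vorzin, and ornhal make lioelm.
No rule produces halpel, and it is not given. xelyor would need halpel and esknex (Recipe 2), but halpel is never obtained.

lioelm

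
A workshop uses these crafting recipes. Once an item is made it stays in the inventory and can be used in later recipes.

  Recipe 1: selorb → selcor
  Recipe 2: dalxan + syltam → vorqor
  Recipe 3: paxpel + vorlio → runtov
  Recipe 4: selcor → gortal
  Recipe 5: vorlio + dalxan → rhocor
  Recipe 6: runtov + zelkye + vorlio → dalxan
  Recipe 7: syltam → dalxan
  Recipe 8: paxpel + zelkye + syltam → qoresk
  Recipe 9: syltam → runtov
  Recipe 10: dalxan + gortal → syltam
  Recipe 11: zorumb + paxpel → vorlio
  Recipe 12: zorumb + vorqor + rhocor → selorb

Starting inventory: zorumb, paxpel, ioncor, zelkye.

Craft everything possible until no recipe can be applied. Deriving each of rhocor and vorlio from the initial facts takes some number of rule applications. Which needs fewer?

vorlio: zorumb + paxpel → vorlio (Recipe 11). [1 rule application]
rhocor: Using Recipe 11, zorumb and paxpel make vorlio. paxpel + vorlio → runtov (Recipe 3). Using Recipe 6, runtov, zelkye, and vorlio make dalxan. Using Recipe 5, vorlio and dalxan make rhocor. [4 rule applications]
vorlio needs fewer.

vorlio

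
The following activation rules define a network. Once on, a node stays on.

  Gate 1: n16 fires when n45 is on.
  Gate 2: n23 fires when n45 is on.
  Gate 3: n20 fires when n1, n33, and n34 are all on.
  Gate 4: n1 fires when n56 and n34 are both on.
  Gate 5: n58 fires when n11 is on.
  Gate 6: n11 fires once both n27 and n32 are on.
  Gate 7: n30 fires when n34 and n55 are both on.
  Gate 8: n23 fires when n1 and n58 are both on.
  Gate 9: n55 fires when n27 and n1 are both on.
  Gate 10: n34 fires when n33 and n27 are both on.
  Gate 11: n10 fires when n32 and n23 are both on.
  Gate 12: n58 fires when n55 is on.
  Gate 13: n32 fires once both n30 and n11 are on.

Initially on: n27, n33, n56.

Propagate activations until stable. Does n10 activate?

No

n10 would need n32 and n23 (Gate 11), but n32 never turns on.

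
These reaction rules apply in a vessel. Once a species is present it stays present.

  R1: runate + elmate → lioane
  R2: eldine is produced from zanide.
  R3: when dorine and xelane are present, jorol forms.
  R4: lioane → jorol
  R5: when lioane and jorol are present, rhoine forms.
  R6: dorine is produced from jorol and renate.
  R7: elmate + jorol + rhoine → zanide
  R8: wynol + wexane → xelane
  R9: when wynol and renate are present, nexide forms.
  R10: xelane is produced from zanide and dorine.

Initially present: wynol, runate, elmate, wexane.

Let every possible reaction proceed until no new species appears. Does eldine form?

runate and elmate present → lioane forms (R1).
lioane present → jorol forms (R4).
lioane and jorol present → rhoine forms (R5).
elmate, jorol, and rhoine present → zanide forms (R7).
zanide present → eldine forms (R2).

Yes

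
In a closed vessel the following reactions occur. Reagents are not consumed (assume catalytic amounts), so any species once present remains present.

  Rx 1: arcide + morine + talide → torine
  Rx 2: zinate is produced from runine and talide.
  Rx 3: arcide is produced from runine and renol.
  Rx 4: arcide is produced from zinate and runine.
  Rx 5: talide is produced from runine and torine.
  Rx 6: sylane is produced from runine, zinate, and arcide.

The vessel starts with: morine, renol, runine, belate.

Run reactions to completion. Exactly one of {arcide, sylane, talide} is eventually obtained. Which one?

arcide

runine and renol present → arcide forms (Rx 3).
sylane would need runine, zinate, and arcide (Rx 6), but zinate never forms. talide would need runine and torine (Rx 5), but torine never forms.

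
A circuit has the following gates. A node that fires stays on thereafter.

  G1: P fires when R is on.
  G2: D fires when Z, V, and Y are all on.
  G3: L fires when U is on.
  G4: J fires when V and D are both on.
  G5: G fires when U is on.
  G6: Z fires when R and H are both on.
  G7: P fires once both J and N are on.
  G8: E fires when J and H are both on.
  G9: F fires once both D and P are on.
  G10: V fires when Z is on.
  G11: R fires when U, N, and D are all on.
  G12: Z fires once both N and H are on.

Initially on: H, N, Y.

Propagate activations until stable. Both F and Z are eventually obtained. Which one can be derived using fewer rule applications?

Z: N and H are on, so Z fires (G12). [1 rule application]
F: N and H are on, so Z fires (G12). Z is on, so V fires (G10). G2: Z, V, and Y on → D on. G4: V and D on → J on. G7: J and N on → P on. G9: D and P on → F on. [6 rule applications]
Z needs fewer.

Z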